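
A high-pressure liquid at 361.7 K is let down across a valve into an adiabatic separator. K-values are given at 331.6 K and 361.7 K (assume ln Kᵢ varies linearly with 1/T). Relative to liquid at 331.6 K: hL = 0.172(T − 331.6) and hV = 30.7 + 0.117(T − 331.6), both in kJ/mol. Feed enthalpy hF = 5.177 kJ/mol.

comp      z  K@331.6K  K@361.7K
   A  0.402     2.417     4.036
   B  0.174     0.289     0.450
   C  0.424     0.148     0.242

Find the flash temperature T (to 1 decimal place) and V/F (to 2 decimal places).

T = 336.5 K, V/F = 0.14

Adiabatic flash: solve Rachford–Rice at each trial T, then check hF = ψ·hV(T) + (1−ψ)·hL(T).
  T = 331.6 K: K = (2.417, 0.289, 0.148), RR gives ψ = 0.073, H_out = 2.256 kJ/mol
  T = 361.7 K: K = (4.036, 0.450, 0.242), RR gives ψ = 0.376, H_out = 16.093 kJ/mol
  T = 346.6 K: K = (3.156, 0.364, 0.191), RR gives ψ = 0.251, H_out = 10.084 kJ/mol
  T = 339.1 K: K = (2.770, 0.325, 0.169), RR gives ψ = 0.173, H_out = 6.531 kJ/mol
  T = 335.4 K: K = (2.592, 0.307, 0.158), RR gives ψ = 0.127, H_out = 4.537 kJ/mol
  T = 337.2 K: K = (2.677, 0.316, 0.163), RR gives ψ = 0.150, H_out = 5.531 kJ/mol
  T = 336.3 K: K = (2.634, 0.311, 0.161), RR gives ψ = 0.139, H_out = 5.040 kJ/mol
  T = 336.8 K: K = (2.658, 0.314, 0.162), RR gives ψ = 0.145, H_out = 5.315 kJ/mol
Linear interpolation between T = 336.3 (H_out = 5.040) and T = 336.8 (H_out = 5.315) on hF = 5.177 gives T ≈ 336.5 K, at which ψ = 0.14.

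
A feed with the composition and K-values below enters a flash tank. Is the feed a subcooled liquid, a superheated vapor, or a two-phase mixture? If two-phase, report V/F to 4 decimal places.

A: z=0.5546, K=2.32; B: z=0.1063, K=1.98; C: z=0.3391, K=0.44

ΣzᵢKᵢ = 1.6463; Σzᵢ/Kᵢ = 1.0634.
Both exceed 1, so a two-phase solution exists.
Newton–Raphson from ψ = 0.5:
  ψ = 0.5000: g = 0.24718, g' = -0.6018 → ψ = 0.9107
  ψ = 0.9107: g = -0.00007, g' = -0.6707 → ψ = 0.9106
Converged at ψ = 0.9106.

two-phase, V/F = 0.9106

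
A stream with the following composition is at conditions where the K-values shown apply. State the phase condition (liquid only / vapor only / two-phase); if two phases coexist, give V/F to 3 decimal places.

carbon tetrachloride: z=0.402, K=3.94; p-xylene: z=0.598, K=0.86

ΣzᵢKᵢ = 2.098; Σzᵢ/Kᵢ = 0.797.
Since Σzᵢ/Kᵢ < 1 the mixture is above its dew point — single vapor phase.

vapor only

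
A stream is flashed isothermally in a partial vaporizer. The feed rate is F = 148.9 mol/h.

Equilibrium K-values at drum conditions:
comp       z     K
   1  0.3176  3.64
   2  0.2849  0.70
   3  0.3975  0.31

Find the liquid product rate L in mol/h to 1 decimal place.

Let ψ = V/F and solve Σ zᵢ(Kᵢ−1)/(1+ψ(Kᵢ−1)) = 0.
Check two-phase: ΣzᵢKᵢ = 1.4787 > 1 and Σzᵢ/Kᵢ = 1.7765 > 1, so g(0) = 0.4787 > 0 and g(1) = -0.7765 < 0.
Newton–Raphson from ψ = 0.5:
  ψ = 0.5000: g = -0.15789, g' = -0.8879 → ψ = 0.3222
  ψ = 0.3222: g = 0.00580, g' = -0.9907 → ψ = 0.3280
  ψ = 0.3280: g = 0.00002, g' = -0.9834 → ψ = 0.3281
Converged at ψ = 0.3281.
Then V = ψ·F = 0.3281·148.9 = 48.8 mol/h and L = F − V = 100.1 mol/h.

L = 100.1 mol/h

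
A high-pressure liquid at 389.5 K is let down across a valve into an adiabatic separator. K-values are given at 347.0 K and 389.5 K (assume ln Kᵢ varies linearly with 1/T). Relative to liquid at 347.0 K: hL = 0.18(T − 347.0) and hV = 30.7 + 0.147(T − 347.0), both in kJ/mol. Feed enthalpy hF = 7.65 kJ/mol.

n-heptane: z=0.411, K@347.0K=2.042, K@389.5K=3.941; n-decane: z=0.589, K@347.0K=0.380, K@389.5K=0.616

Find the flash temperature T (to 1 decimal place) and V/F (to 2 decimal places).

T = 352.4 K, V/F = 0.22

Adiabatic flash: solve Rachford–Rice at each trial T, then check hF = ψ·hV(T) + (1−ψ)·hL(T).
  T = 347.0 K: K = (2.042, 0.380), RR gives ψ = 0.098, H_out = 2.998 kJ/mol
  T = 389.5 K: K = (3.941, 0.616), RR gives ψ = 0.870, H_out = 33.140 kJ/mol
  T = 368.2 K: K = (2.889, 0.490), RR gives ψ = 0.495, H_out = 18.654 kJ/mol
  T = 357.6 K: K = (2.441, 0.433), RR gives ψ = 0.317, H_out = 11.517 kJ/mol
  T = 352.3 K: K = (2.236, 0.406), RR gives ψ = 0.215, H_out = 7.532 kJ/mol
  T = 355.0 K: K = (2.339, 0.420), RR gives ψ = 0.269, H_out = 9.614 kJ/mol
  T = 353.6 K: K = (2.285, 0.413), RR gives ψ = 0.242, H_out = 8.550 kJ/mol
  T = 353.0 K: K = (2.262, 0.410), RR gives ψ = 0.230, H_out = 8.084 kJ/mol
Linear interpolation between T = 352.3 (H_out = 7.532) and T = 353.0 (H_out = 8.084) on hF = 7.65 gives T ≈ 352.4 K, at which ψ = 0.22.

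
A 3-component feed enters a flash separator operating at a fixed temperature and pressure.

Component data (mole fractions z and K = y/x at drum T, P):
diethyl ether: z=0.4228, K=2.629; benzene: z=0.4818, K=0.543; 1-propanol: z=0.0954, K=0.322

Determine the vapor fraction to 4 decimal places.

Material balance + equilibrium reduce to Σ zᵢ(Kᵢ−1)/(1+ψ(Kᵢ−1)) = 0.
Check two-phase: ΣzᵢKᵢ = 1.4039 > 1 and Σzᵢ/Kᵢ = 1.3444 > 1, so g(0) = 0.4039 > 0 and g(1) = -0.3444 < 0.
Iterate (Newton) starting at ψ = 0.5:
  ψ = 0.5000: g = -0.00367, g' = -0.6102 → ψ = 0.4940
Converged at ψ = 0.4940.

ψ = 0.4940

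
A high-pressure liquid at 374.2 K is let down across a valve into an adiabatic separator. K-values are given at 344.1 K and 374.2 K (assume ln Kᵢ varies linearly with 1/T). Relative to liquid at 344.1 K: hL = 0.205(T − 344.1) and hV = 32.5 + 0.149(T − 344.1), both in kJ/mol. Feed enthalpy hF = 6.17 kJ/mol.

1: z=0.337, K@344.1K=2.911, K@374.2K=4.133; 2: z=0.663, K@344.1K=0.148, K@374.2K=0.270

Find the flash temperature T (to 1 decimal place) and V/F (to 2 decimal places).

Adiabatic flash: solve Rachford–Rice at each trial T, then check hF = ψ·hV(T) + (1−ψ)·hL(T).
  T = 344.1 K: K = (2.911, 0.148), RR gives ψ = 0.049, H_out = 1.580 kJ/mol
  T = 374.2 K: K = (4.133, 0.270), RR gives ψ = 0.250, H_out = 13.875 kJ/mol
  T = 359.1 K: K = (3.492, 0.202), RR gives ψ = 0.156, H_out = 8.026 kJ/mol
  T = 351.6 K: K = (3.195, 0.174), RR gives ψ = 0.106, H_out = 4.927 kJ/mol
  T = 355.4 K: K = (3.344, 0.188), RR gives ψ = 0.132, H_out = 6.522 kJ/mol
  T = 353.5 K: K = (3.269, 0.181), RR gives ψ = 0.119, H_out = 5.732 kJ/mol
  T = 354.4 K: K = (3.304, 0.184), RR gives ψ = 0.125, H_out = 6.108 kJ/mol
Linear interpolation between T = 354.4 (H_out = 6.108) and T = 355.4 (H_out = 6.522) on hF = 6.17 gives T ≈ 354.5 K, at which ψ = 0.13.

T = 354.5 K, V/F = 0.13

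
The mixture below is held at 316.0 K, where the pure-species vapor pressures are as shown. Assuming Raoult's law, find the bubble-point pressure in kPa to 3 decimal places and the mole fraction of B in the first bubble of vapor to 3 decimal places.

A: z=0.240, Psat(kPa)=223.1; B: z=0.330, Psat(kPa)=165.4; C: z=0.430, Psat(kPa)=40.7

At the bubble point ψ → 0, so ΣzᵢKᵢ = 1 with Kᵢ = Pᵢˢᵃᵗ/P ⇒ P = ΣzᵢPᵢˢᵃᵗ.
P = 0.240·223.1 + 0.330·165.4 + 0.430·40.7 = 125.627 kPa
yᵢ = zᵢPᵢˢᵃᵗ/P ⇒ y_B = 0.330·165.4/125.627 = 0.434

Pbub = 125.627 kPa, y_B = 0.434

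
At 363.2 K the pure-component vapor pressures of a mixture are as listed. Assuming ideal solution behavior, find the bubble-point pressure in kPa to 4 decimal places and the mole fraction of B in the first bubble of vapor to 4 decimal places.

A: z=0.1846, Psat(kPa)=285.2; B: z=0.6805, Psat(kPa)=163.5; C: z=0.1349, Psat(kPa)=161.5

At the bubble point ψ → 0, so ΣzᵢKᵢ = 1 with Kᵢ = Pᵢˢᵃᵗ/P ⇒ P = ΣzᵢPᵢˢᵃᵗ.
P = 0.1846·285.2 + 0.6805·163.5 + 0.1349·161.5 = 185.6960 kPa
yᵢ = zᵢPᵢˢᵃᵗ/P ⇒ y_B = 0.6805·163.5/185.6960 = 0.5992

Pbub = 185.6960 kPa, y_B = 0.5992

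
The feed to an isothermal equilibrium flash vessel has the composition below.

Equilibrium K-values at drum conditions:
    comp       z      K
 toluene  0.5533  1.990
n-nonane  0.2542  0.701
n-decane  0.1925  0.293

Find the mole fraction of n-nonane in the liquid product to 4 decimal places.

Let ψ = V/F and solve Σ zᵢ(Kᵢ−1)/(1+ψ(Kᵢ−1)) = 0.
Check two-phase: ΣzᵢKᵢ = 1.3357 > 1 and Σzᵢ/Kᵢ = 1.2977 > 1, so g(0) = 0.3357 > 0 and g(1) = -0.2977 < 0.
Iterate (Newton) starting at ψ = 0.5:
  ψ = 0.5000: g = 0.06652, g' = -0.5043 → ψ = 0.6319
  ψ = 0.6319: g = -0.00275, g' = -0.5541 → ψ = 0.6270
  ψ = 0.6270: g = -0.00001, g' = -0.5513 → ψ = 0.6269
Converged at ψ = 0.6269.
Compositions from xᵢ = zᵢ/(1+ψ(Kᵢ−1)), yᵢ = Kᵢxᵢ:
  toluene: x = 0.3414, y = 0.6794
  n-nonane: x = 0.3128, y = 0.2193
  n-decane: x = 0.3458, y = 0.1013

x_n-nonane = 0.3128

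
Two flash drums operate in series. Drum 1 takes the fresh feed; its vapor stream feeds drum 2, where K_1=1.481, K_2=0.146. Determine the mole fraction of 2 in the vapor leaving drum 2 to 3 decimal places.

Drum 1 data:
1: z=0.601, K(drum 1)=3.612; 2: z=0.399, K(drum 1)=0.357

y_2 (drum 2) = 0.053

Drum 1:
Iterate (Newton) starting at ψ₁ = 0.52:
  ψ₁ = 0.520: g = 0.2802, g' = -1.110 → ψ₁ = 0.773
  ψ₁ = 0.773: g = 0.0104, g' = -1.102 → ψ₁ = 0.782
Converged at ψ₁ = 0.782.
Drum-1 compositions:
  1: x = 0.198, y = 0.714
  2: x = 0.802, y = 0.286
Drum-2 feed = drum-1 vapor: z₂ = (0.7135, 0.2865).
Drum 2:
Binary case is linear: z₁(K₁−1)(1+ψ₂(K₂−1)) + z₂(K₂−1)(1+ψ₂(K₁−1)) = 0
⇒ ψ₂ = [z₁(K₁−1)+z₂(K₂−1)] / [−(K₁−1)(K₂−1)] = 0.0986/0.4108 = 0.240
  1: x = 0.640, y = 0.947
  2: x = 0.360, y = 0.053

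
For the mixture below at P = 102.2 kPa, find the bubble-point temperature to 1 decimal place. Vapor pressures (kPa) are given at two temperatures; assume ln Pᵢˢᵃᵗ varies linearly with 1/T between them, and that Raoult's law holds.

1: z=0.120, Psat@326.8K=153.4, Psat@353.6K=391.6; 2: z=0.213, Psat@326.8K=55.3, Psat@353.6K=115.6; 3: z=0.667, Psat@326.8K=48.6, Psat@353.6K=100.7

T = 342.8 K

Bubble-point temperature: ΣzᵢPᵢˢᵃᵗ(T) = P. Interpolate ln Pᵢˢᵃᵗ = aᵢ + bᵢ/T.
  T = 326.8 K: ΣzᵢPᵢˢᵃᵗ = 62.60 kPa
  T = 353.6 K: ΣzᵢPᵢˢᵃᵗ = 138.78 kPa
  T = 340.2 K: ΣzᵢPᵢˢᵃᵗ = 94.57 kPa
  T = 346.9 K: ΣzᵢPᵢˢᵃᵗ = 114.96 kPa
  T = 343.5 K: ΣzᵢPᵢˢᵃᵗ = 104.21 kPa
  T = 341.9 K: ΣzᵢPᵢˢᵃᵗ = 99.44 kPa
Interpolating between 341.9 K and 343.5 K gives T ≈ 342.8 K.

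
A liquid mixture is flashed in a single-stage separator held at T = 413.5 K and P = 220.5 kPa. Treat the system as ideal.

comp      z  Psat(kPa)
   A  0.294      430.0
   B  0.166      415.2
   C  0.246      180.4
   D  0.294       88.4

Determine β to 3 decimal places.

Raoult's law: Kᵢ = Pᵢˢᵃᵗ/P = Pᵢˢᵃᵗ/220.5.
  K_A = 430.0/220.5 = 1.95011, K_B = 415.2/220.5 = 1.88299, K_C = 180.4/220.5 = 0.81814, K_D = 88.4/220.5 = 0.40091
Rachford–Rice: g(β) = Σ zᵢ(Kᵢ−1)/(1+β(Kᵢ−1)) = 0.
Feasibility: ΣzᵢKᵢ = 1.205, Σzᵢ/Kᵢ = 1.273 — both > 1, two phases present.
Iterate (Newton) starting at β = 0.33:
  β = 0.330: g = 0.0590, g' = -0.405 → β = 0.476
Converged at β = 0.476.

β = 0.476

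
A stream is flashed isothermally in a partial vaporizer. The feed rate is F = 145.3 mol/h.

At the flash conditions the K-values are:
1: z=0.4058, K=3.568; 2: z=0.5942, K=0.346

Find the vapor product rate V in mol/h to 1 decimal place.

V = 56.5 mol/h

Rachford–Rice: g(ψ) = Σ zᵢ(Kᵢ−1)/(1+ψ(Kᵢ−1)) = 0.
Check two-phase: ΣzᵢKᵢ = 1.6535 > 1 and Σzᵢ/Kᵢ = 1.8311 > 1, so g(0) = 0.6535 > 0 and g(1) = -0.8311 < 0.
Binary case is linear: z₁(K₁−1)(1+ψ(K₂−1)) + z₂(K₂−1)(1+ψ(K₁−1)) = 0
⇒ ψ = [z₁(K₁−1)+z₂(K₂−1)] / [−(K₁−1)(K₂−1)] = 0.65349/1.67947 = 0.3891
Then V = ψ·F = 0.3891·145.3 = 56.5 mol/h and L = F − V = 88.8 mol/h.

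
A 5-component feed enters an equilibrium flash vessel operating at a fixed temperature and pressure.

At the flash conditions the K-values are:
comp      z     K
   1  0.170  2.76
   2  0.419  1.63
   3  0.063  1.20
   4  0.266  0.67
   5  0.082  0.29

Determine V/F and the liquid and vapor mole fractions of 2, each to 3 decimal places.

V/F = 0.916, x_2 = 0.266, y_2 = 0.433

Material balance + equilibrium reduce to Σ zᵢ(Kᵢ−1)/(1+V/F(Kᵢ−1)) = 0.
Feasibility: ΣzᵢKᵢ = 1.430, Σzᵢ/Kᵢ = 1.051 — both > 1, two phases present.
Newton–Raphson from V/F = 0.55:
  V/F = 0.550: g = 0.1567, g' = -0.384 → V/F = 0.958
  V/F = 0.958: g = -0.0236, g' = -0.605 → V/F = 0.919
  V/F = 0.919: g = -0.0012, g' = -0.547 → V/F = 0.916
Converged at V/F = 0.916.
Compositions from xᵢ = zᵢ/(1+V/F(Kᵢ−1)), yᵢ = Kᵢxᵢ:
  1: x = 0.065, y = 0.180
  2: x = 0.266, y = 0.433
  3: x = 0.053, y = 0.064
  4: x = 0.381, y = 0.255
  5: x = 0.235, y = 0.068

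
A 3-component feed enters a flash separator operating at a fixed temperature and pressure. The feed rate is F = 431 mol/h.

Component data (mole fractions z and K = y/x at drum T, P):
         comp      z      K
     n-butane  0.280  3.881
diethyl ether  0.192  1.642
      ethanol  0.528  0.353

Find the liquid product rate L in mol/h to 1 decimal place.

Let ψ = V/F and solve Σ zᵢ(Kᵢ−1)/(1+ψ(Kᵢ−1)) = 0.
Check two-phase: ΣzᵢKᵢ = 1.588 > 1 and Σzᵢ/Kᵢ = 1.685 > 1, so g(0) = 0.588 > 0 and g(1) = -0.685 < 0.
Newton–Raphson from ψ = 0.4:
  ψ = 0.400: g = 0.0120, g' = -0.954 → ψ = 0.413
Converged at ψ = 0.413.
Then V = ψ·F = 0.4126·431 = 177.8 mol/h and L = F − V = 253.2 mol/h.

L = 253.2 mol/h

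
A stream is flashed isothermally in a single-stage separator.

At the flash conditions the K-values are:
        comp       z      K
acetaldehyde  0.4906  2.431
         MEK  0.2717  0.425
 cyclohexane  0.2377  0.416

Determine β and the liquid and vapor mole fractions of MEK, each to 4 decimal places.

Material balance + equilibrium reduce to Σ zᵢ(Kᵢ−1)/(1+β(Kᵢ−1)) = 0.
Feasibility: ΣzᵢKᵢ = 1.4070, Σzᵢ/Kᵢ = 1.4125 — both > 1, two phases present.
Newton iteration, β⁰ = 0.5:
  β = 0.5000: g = -0.00610, g' = -0.6801 → β = 0.4910
Converged at β = 0.4910.
Compositions from xᵢ = zᵢ/(1+β(Kᵢ−1)), yᵢ = Kᵢxᵢ:
  acetaldehyde: x = 0.2881, y = 0.7005
  MEK: x = 0.3786, y = 0.1609
  cyclohexane: x = 0.3333, y = 0.1386

β = 0.4910, x_MEK = 0.3786, y_MEK = 0.1609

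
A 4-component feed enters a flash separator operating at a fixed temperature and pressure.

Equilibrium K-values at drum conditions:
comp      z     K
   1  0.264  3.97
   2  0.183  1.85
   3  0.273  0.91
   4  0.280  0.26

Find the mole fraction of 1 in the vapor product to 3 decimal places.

Newton–Raphson from V/F = 0.5:
  V/F = 0.500: g = 0.0701, g' = -0.831 → V/F = 0.584
Converged at V/F = 0.584.
Compositions from xᵢ = zᵢ/(1+V/F(Kᵢ−1)), yᵢ = Kᵢxᵢ:
  1: x = 0.097, y = 0.383
  2: x = 0.122, y = 0.226
  3: x = 0.288, y = 0.262
  4: x = 0.493, y = 0.128

y_1 = 0.383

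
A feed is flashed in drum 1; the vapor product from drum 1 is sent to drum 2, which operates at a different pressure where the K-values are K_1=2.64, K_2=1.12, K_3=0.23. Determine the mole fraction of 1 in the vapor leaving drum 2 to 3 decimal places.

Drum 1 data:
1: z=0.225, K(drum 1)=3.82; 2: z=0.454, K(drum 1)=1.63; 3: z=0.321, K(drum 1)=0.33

y_1 (drum 2) = 0.379

Drum 1:
Rachford–Rice: g(ψ₁) = Σ zᵢ(Kᵢ−1)/(1+ψ₁(Kᵢ−1)) = 0.
Check two-phase: ΣzᵢKᵢ = 1.705 > 1 and Σzᵢ/Kᵢ = 1.310 > 1, so g(0) = 0.705 > 0 and g(1) = -0.310 < 0.
Iterate (Newton) starting at ψ₁ = 0.5:
  ψ₁ = 0.500: g = 0.1574, g' = -0.738 → ψ₁ = 0.713
  ψ₁ = 0.713: g = -0.0038, g' = -0.812 → ψ₁ = 0.708
Converged at ψ₁ = 0.708.
Drum-1 compositions:
  1: x = 0.075, y = 0.287
  2: x = 0.314, y = 0.512
  3: x = 0.611, y = 0.202
Drum-2 feed = drum-1 vapor: z₂ = (0.2867, 0.5117, 0.2016).
Drum 2:
Rachford–Rice: g(ψ₂) = Σ zᵢ(Kᵢ−1)/(1+ψ₂(Kᵢ−1)) = 0.
Feasibility: ΣzᵢKᵢ = 1.376, Σzᵢ/Kᵢ = 1.442 — both > 1, two phases present.
Newton–Raphson from ψ₂ = 0.5:
  ψ₂ = 0.500: g = 0.0638, g' = -0.555 → ψ₂ = 0.615
  ψ₂ = 0.615: g = -0.0036, g' = -0.629 → ψ₂ = 0.609
Converged at ψ₂ = 0.609.
  1: x = 0.143, y = 0.379
  2: x = 0.477, y = 0.534
  3: x = 0.380, y = 0.087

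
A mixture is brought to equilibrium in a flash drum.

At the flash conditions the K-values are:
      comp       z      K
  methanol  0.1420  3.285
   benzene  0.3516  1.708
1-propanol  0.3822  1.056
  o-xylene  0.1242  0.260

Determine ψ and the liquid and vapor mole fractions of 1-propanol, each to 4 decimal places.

ψ = 0.9045, x_1-propanol = 0.3638, y_1-propanol = 0.3841

Newton iteration, ψ⁰ = 0.43:
  ψ = 0.4300: g = 0.24060, g' = -0.4397 → ψ = 0.9772
  ψ = 0.9772: g = -0.06419, g' = -1.0209 → ψ = 0.9144
  ψ = 0.9144: g = -0.00771, g' = -0.7941 → ψ = 0.9046
  ψ = 0.9046: g = -0.00013, g' = -0.7678 → ψ = 0.9045
Converged at ψ = 0.9045.
Compositions from xᵢ = zᵢ/(1+ψ(Kᵢ−1)), yᵢ = Kᵢxᵢ:
  methanol: x = 0.0463, y = 0.1521
  benzene: x = 0.2143, y = 0.3661
  1-propanol: x = 0.3638, y = 0.3841
  o-xylene: x = 0.3756, y = 0.0977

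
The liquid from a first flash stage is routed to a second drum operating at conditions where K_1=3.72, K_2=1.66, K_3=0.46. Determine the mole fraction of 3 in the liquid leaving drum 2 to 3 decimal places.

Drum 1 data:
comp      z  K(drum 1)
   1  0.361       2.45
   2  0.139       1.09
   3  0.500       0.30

Drum 1:
Material balance + equilibrium reduce to Σ zᵢ(Kᵢ−1)/(1+ψ₁(Kᵢ−1)) = 0.
Check two-phase: ΣzᵢKᵢ = 1.186 > 1 and Σzᵢ/Kᵢ = 1.942 > 1, so g(0) = 0.186 > 0 and g(1) = -0.942 < 0.
Newton–Raphson from ψ₁ = 0.5:
  ψ₁ = 0.500: g = -0.2230, g' = -0.836 → ψ₁ = 0.233
  ψ₁ = 0.233: g = -0.0148, g' = -0.775 → ψ₁ = 0.214
Converged at ψ₁ = 0.214.
Drum-1 compositions:
  1: x = 0.275, y = 0.675
  2: x = 0.136, y = 0.149
  3: x = 0.588, y = 0.176
Drum-2 feed = drum-1 liquid: z₂ = (0.2755, 0.1364, 0.5882).
Drum 2:
Rachford–Rice: g(ψ₂) = Σ zᵢ(Kᵢ−1)/(1+ψ₂(Kᵢ−1)) = 0.
g(0) = ΣzᵢKᵢ − 1 = 0.522 and g(1) = 1 − Σzᵢ/Kᵢ = -0.435, so a root lies in (0, 1).
Iterate (Newton) starting at ψ₂ = 0.42:
  ψ₂ = 0.420: g = 0.0094, g' = -0.767 → ψ₂ = 0.432
Converged at ψ₂ = 0.432.
  1: x = 0.127, y = 0.471
  2: x = 0.106, y = 0.176
  3: x = 0.767, y = 0.353

x_3 (drum 2) = 0.767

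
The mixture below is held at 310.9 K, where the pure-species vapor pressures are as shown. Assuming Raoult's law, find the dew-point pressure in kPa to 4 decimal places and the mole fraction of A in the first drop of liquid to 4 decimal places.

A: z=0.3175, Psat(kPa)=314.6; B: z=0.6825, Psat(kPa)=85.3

At the dew point ψ → 1, so Σzᵢ/Kᵢ = 1 with Kᵢ = Pᵢˢᵃᵗ/P ⇒ 1/P = Σzᵢ/Pᵢˢᵃᵗ.
1/P = 0.3175/314.6 + 0.6825/85.3 = 0.0090104 ⇒ P = 110.9830 kPa
xᵢ = zᵢP/Pᵢˢᵃᵗ ⇒ x_A = 0.3175·110.9830/314.6 = 0.1120

Pdew = 110.9830 kPa, x_A = 0.1120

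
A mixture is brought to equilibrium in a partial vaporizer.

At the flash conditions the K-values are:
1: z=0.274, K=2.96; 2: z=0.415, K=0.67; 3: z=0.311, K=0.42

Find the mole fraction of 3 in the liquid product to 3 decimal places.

x_3 = 0.364

Rachford–Rice: g(ψ) = Σ zᵢ(Kᵢ−1)/(1+ψ(Kᵢ−1)) = 0.
Check two-phase: ΣzᵢKᵢ = 1.220 > 1 and Σzᵢ/Kᵢ = 1.452 > 1, so g(0) = 0.220 > 0 and g(1) = -0.452 < 0.
Newton iteration, ψ⁰ = 0.5:
  ψ = 0.500: g = -0.1468, g' = -0.541 → ψ = 0.229
  ψ = 0.229: g = 0.0149, g' = -0.694 → ψ = 0.250
Converged at ψ = 0.250.
Compositions from xᵢ = zᵢ/(1+ψ(Kᵢ−1)), yᵢ = Kᵢxᵢ:
  1: x = 0.184, y = 0.544
  2: x = 0.452, y = 0.303
  3: x = 0.364, y = 0.153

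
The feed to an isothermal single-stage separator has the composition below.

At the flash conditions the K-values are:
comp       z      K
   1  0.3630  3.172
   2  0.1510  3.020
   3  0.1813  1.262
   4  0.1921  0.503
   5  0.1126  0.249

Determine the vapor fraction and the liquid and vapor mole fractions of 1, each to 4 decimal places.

Rachford–Rice: g(ψ) = Σ zᵢ(Kᵢ−1)/(1+ψ(Kᵢ−1)) = 0.
g(0) = ΣzᵢKᵢ − 1 = 0.9609 and g(1) = 1 − Σzᵢ/Kᵢ = -0.1422, so a root lies in (0, 1).
Newton–Raphson from ψ = 0.31:
  ψ = 0.3100: g = 0.47959, g' = -1.0294 → ψ = 0.7759
  ψ = 0.7759: g = 0.09388, g' = -0.8299 → ψ = 0.8890
  ψ = 0.8890: g = -0.00883, g' = -1.0136 → ψ = 0.8803
  ψ = 0.8803: g = -0.00009, g' = -0.9929 → ψ = 0.8802
Converged at ψ = 0.8802.
Compositions from xᵢ = zᵢ/(1+ψ(Kᵢ−1)), yᵢ = Kᵢxᵢ:
  1: x = 0.1247, y = 0.3954
  2: x = 0.0544, y = 0.1642
  3: x = 0.1473, y = 0.1859
  4: x = 0.3415, y = 0.1718
  5: x = 0.3322, y = 0.0827

ψ = 0.8802, x_1 = 0.1247, y_1 = 0.3954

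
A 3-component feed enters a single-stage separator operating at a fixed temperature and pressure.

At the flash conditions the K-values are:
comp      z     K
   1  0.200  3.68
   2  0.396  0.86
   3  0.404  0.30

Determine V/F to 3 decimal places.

V/F = 0.160

Newton iteration, V/F⁰ = 0.5:
  V/F = 0.500: g = -0.2656, g' = -0.740 → V/F = 0.141
  V/F = 0.141: g = 0.0187, g' = -1.008 → V/F = 0.160
Converged at V/F = 0.160.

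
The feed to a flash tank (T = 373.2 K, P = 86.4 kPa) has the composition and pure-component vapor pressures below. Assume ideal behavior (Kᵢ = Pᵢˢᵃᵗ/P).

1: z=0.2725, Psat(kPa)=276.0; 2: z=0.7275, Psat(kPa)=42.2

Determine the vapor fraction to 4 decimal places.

ψ = 0.2012

Raoult's law: Kᵢ = Pᵢˢᵃᵗ/P = Pᵢˢᵃᵗ/86.4.
  K_1 = 276.0/86.4 = 3.194444, K_2 = 42.2/86.4 = 0.488426
Rachford–Rice: g(ψ) = Σ zᵢ(Kᵢ−1)/(1+ψ(Kᵢ−1)) = 0.
Feasibility: ΣzᵢKᵢ = 1.2258, Σzᵢ/Kᵢ = 1.5748 — both > 1, two phases present.
Newton–Raphson from ψ = 0.59:
  ψ = 0.5900: g = -0.27247, g' = -0.6398 → ψ = 0.1641
  ψ = 0.1641: g = 0.03336, g' = -0.9362 → ψ = 0.1998
  ψ = 0.1998: g = 0.00121, g' = -0.8705 → ψ = 0.2011
Converged at ψ = 0.2012.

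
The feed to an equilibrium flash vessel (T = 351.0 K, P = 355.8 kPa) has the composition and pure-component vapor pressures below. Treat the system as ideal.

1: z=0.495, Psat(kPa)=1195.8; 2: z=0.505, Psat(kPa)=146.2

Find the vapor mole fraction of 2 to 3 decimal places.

y_2 = 0.329

Raoult's law: Kᵢ = Pᵢˢᵃᵗ/P = Pᵢˢᵃᵗ/355.8.
  K_1 = 1195.8/355.8 = 3.36088, K_2 = 146.2/355.8 = 0.41091
Material balance + equilibrium reduce to Σ zᵢ(Kᵢ−1)/(1+β(Kᵢ−1)) = 0.
Check two-phase: ΣzᵢKᵢ = 1.871 > 1 and Σzᵢ/Kᵢ = 1.376 > 1, so g(0) = 0.871 > 0 and g(1) = -0.376 < 0.
Iterate (Newton) starting at β = 0.53:
  β = 0.530: g = 0.0866, g' = -0.915 → β = 0.625
  β = 0.625: g = 0.0016, g' = -0.889 → β = 0.626
Converged at β = 0.626.
Compositions from xᵢ = zᵢ/(1+β(Kᵢ−1)), yᵢ = Kᵢxᵢ:
  1: x = 0.200, y = 0.671
  2: x = 0.800, y = 0.329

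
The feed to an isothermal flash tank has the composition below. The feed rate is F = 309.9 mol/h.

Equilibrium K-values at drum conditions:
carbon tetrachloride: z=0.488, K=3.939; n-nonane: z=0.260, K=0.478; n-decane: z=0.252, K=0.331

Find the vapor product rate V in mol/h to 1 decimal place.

V = 198.1 mol/h

Rachford–Rice: g(ψ) = Σ zᵢ(Kᵢ−1)/(1+ψ(Kᵢ−1)) = 0.
g(0) = ΣzᵢKᵢ − 1 = 1.130 and g(1) = 1 − Σzᵢ/Kᵢ = -0.429, so a root lies in (0, 1).
Iterate (Newton) starting at ψ = 0.54:
  ψ = 0.540: g = 0.1015, g' = -1.044 → ψ = 0.637
  ψ = 0.637: g = 0.0020, g' = -1.012 → ψ = 0.639
Converged at ψ = 0.639.
Then V = ψ·F = 0.6392·309.9 = 198.1 mol/h and L = F − V = 111.8 mol/h.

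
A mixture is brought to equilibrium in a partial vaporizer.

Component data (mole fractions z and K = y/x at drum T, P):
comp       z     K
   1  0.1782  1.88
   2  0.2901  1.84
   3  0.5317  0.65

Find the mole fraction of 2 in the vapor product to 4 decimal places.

Newton iteration, ψ⁰ = 0.54:
  ψ = 0.5400: g = 0.04448, g' = -0.2593 → ψ = 0.7115
  ψ = 0.7115: g = 0.00115, g' = -0.2479 → ψ = 0.7162
Converged at ψ = 0.7162.
Compositions from xᵢ = zᵢ/(1+ψ(Kᵢ−1)), yᵢ = Kᵢxᵢ:
  1: x = 0.1093, y = 0.2055
  2: x = 0.1811, y = 0.3333
  3: x = 0.7096, y = 0.4612

y_2 = 0.3333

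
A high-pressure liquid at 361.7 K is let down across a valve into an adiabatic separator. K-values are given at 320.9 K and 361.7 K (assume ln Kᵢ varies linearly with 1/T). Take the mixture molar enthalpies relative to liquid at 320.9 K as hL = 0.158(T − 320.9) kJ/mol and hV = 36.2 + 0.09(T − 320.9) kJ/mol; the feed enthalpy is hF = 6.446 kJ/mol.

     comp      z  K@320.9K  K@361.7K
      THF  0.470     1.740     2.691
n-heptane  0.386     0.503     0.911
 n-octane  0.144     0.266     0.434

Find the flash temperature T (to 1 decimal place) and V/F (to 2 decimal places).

Adiabatic flash: solve Rachford–Rice at each trial T, then check hF = ψ·hV(T) + (1−ψ)·hL(T).
  T = 320.9 K: K = (1.740, 0.503, 0.266), RR gives ψ = 0.119, H_out = 4.302 kJ/mol
  T = 361.7 K: K = (2.691, 0.911, 0.434), RR gives ψ = 1.000, H_out = 39.872 kJ/mol
  T = 341.3 K: K = (2.192, 0.689, 0.345), RR gives ψ = 0.652, H_out = 25.922 kJ/mol
  T = 331.1 K: K = (1.960, 0.592, 0.304), RR gives ψ = 0.397, H_out = 15.713 kJ/mol
  T = 326.0 K: K = (1.848, 0.546, 0.285), RR gives ψ = 0.264, H_out = 10.255 kJ/mol
  T = 323.4 K: K = (1.793, 0.524, 0.275), RR gives ψ = 0.192, H_out = 7.300 kJ/mol
  T = 322.1 K: K = (1.765, 0.513, 0.270), RR gives ψ = 0.154, H_out = 5.763 kJ/mol
Linear interpolation between T = 322.1 (H_out = 5.763) and T = 323.4 (H_out = 7.300) on hF = 6.446 gives T ≈ 322.7 K, at which ψ = 0.17.

T = 322.7 K, V/F = 0.17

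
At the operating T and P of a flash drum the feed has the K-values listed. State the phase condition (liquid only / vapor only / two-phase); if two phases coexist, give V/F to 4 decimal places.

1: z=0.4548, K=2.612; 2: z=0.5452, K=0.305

two-phase, V/F = 0.3162

ΣzᵢKᵢ = 1.3542; Σzᵢ/Kᵢ = 1.9617.
Both exceed 1, so a two-phase solution exists.
Rachford–Rice: g(ψ) = Σ zᵢ(Kᵢ−1)/(1+ψ(Kᵢ−1)) = 0.
Binary case is linear: z₁(K₁−1)(1+ψ(K₂−1)) + z₂(K₂−1)(1+ψ(K₁−1)) = 0
⇒ ψ = [z₁(K₁−1)+z₂(K₂−1)] / [−(K₁−1)(K₂−1)] = 0.35422/1.12034 = 0.3162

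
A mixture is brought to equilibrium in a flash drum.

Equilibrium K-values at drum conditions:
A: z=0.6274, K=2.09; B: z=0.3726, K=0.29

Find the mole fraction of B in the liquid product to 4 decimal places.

x_B = 0.6056

Let ψ = V/F and solve Σ zᵢ(Kᵢ−1)/(1+ψ(Kᵢ−1)) = 0.
Feasibility: ΣzᵢKᵢ = 1.4193, Σzᵢ/Kᵢ = 1.5850 — both > 1, two phases present.
Newton–Raphson from ψ = 0.65:
  ψ = 0.6500: g = -0.09099, g' = -0.9031 → ψ = 0.5492
  ψ = 0.5492: g = -0.00589, g' = -0.7964 → ψ = 0.5419
  ψ = 0.5419: g = -0.00002, g' = -0.7908 → ψ = 0.5418
Converged at ψ = 0.5418.
Compositions from xᵢ = zᵢ/(1+ψ(Kᵢ−1)), yᵢ = Kᵢxᵢ:
  A: x = 0.3944, y = 0.8244
  B: x = 0.6056, y = 0.1756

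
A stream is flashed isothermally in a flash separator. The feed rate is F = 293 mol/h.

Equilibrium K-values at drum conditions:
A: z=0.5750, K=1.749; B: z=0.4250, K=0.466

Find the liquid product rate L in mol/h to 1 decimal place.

L = 143.8 mol/h

Binary case is linear: z₁(K₁−1)(1+ψ(K₂−1)) + z₂(K₂−1)(1+ψ(K₁−1)) = 0
⇒ ψ = [z₁(K₁−1)+z₂(K₂−1)] / [−(K₁−1)(K₂−1)] = 0.20373/0.39997 = 0.5094
Then V = ψ·F = 0.5094·293 = 149.2 mol/h and L = F − V = 143.8 mol/h.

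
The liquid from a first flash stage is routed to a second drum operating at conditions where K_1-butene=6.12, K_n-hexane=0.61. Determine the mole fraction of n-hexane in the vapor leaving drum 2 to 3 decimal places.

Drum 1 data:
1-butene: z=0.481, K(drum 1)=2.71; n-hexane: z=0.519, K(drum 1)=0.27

Drum 1:
Material balance + equilibrium reduce to Σ zᵢ(Kᵢ−1)/(1+ψ₁(Kᵢ−1)) = 0.
g(0) = ΣzᵢKᵢ − 1 = 0.444 and g(1) = 1 − Σzᵢ/Kᵢ = -1.100, so a root lies in (0, 1).
Newton iteration, ψ₁⁰ = 0.5:
  ψ₁ = 0.500: g = -0.1532, g' = -1.095 → ψ₁ = 0.360
  ψ₁ = 0.360: g = -0.0048, g' = -1.048 → ψ₁ = 0.355
Converged at ψ₁ = 0.355.
Drum-1 compositions:
  1-butene: x = 0.299, y = 0.811
  n-hexane: x = 0.701, y = 0.189
Drum-2 feed = drum-1 liquid: z₂ = (0.2992, 0.7008).
Drum 2:
Iterate (Newton) starting at ψ₂ = 0.5:
  ψ₂ = 0.500: g = 0.0908, g' = -0.783 → ψ₂ = 0.616
  ψ₂ = 0.616: g = 0.0091, g' = -0.639 → ψ₂ = 0.630
Converged at ψ₂ = 0.630.
  1-butene: x = 0.071, y = 0.433
  n-hexane: x = 0.929, y = 0.567

y_n-hexane (drum 2) = 0.567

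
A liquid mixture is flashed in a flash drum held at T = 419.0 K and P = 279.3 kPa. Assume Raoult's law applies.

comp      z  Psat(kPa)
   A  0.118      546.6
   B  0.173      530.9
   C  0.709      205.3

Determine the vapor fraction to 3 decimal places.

ψ = 0.331

Raoult's law: Kᵢ = Pᵢˢᵃᵗ/P = Pᵢˢᵃᵗ/279.3.
  K_A = 546.6/279.3 = 1.95704, K_B = 530.9/279.3 = 1.90082, K_C = 205.3/279.3 = 0.73505
Material balance + equilibrium reduce to Σ zᵢ(Kᵢ−1)/(1+ψ(Kᵢ−1)) = 0.
Check two-phase: ΣzᵢKᵢ = 1.081 > 1 and Σzᵢ/Kᵢ = 1.116 > 1, so g(0) = 0.081 > 0 and g(1) = -0.116 < 0.
Newton–Raphson from ψ = 0.5:
  ψ = 0.500: g = -0.0327, g' = -0.182 → ψ = 0.321
  ψ = 0.321: g = 0.0021, g' = -0.207 → ψ = 0.330
  ψ = 0.330: g = 0.0000, g' = -0.206 → ψ = 0.331
Converged at ψ = 0.331.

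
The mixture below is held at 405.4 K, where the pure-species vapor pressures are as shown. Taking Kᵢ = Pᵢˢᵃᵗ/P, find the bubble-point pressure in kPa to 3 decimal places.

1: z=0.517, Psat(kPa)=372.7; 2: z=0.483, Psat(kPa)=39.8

Pbub = 211.909 kPa

At the bubble point ψ → 0, so ΣzᵢKᵢ = 1 with Kᵢ = Pᵢˢᵃᵗ/P ⇒ P = ΣzᵢPᵢˢᵃᵗ.
P = 0.517·372.7 + 0.483·39.8 = 211.909 kPa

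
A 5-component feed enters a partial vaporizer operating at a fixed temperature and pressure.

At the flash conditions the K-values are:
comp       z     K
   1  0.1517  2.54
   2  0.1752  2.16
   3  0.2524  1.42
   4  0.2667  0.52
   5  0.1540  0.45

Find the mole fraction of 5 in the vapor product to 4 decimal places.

y_5 = 0.1074

Material balance + equilibrium reduce to Σ zᵢ(Kᵢ−1)/(1+β(Kᵢ−1)) = 0.
Check two-phase: ΣzᵢKᵢ = 1.3301 > 1 and Σzᵢ/Kᵢ = 1.1737 > 1, so g(0) = 0.3301 > 0 and g(1) = -0.1737 < 0.
Newton–Raphson from β = 0.38:
  β = 0.3800: g = 0.11619, g' = -0.4562 → β = 0.6347
  β = 0.6347: g = 0.00467, g' = -0.4350 → β = 0.6454
Converged at β = 0.6454.
Compositions from xᵢ = zᵢ/(1+β(Kᵢ−1)), yᵢ = Kᵢxᵢ:
  1: x = 0.0761, y = 0.1932
  2: x = 0.1002, y = 0.2164
  3: x = 0.1986, y = 0.2820
  4: x = 0.3864, y = 0.2009
  5: x = 0.2387, y = 0.1074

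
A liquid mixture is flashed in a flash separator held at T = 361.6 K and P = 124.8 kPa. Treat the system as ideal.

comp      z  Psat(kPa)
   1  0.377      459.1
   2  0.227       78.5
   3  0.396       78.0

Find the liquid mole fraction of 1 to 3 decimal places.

x_1 = 0.122

Raoult's law: Kᵢ = Pᵢˢᵃᵗ/P = Pᵢˢᵃᵗ/124.8.
  K_1 = 459.1/124.8 = 3.67869, K_2 = 78.5/124.8 = 0.62901, K_3 = 78.0/124.8 = 0.62500
Material balance + equilibrium reduce to Σ zᵢ(Kᵢ−1)/(1+V/F(Kᵢ−1)) = 0.
g(0) = ΣzᵢKᵢ − 1 = 0.777 and g(1) = 1 − Σzᵢ/Kᵢ = -0.097, so a root lies in (0, 1).
Newton iteration, V/F⁰ = 0.5:
  V/F = 0.500: g = 0.1455, g' = -0.626 → V/F = 0.733
  V/F = 0.733: g = 0.0205, g' = -0.473 → V/F = 0.776
  V/F = 0.776: g = 0.0003, g' = -0.458 → V/F = 0.777
Converged at V/F = 0.777.
Compositions from xᵢ = zᵢ/(1+V/F(Kᵢ−1)), yᵢ = Kᵢxᵢ:
  1: x = 0.122, y = 0.450
  2: x = 0.319, y = 0.201
  3: x = 0.559, y = 0.349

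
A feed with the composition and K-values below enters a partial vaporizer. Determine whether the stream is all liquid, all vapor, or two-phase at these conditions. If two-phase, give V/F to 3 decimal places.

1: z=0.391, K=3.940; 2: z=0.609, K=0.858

ΣzᵢKᵢ = 2.063; Σzᵢ/Kᵢ = 0.809.
Since Σzᵢ/Kᵢ < 1 the mixture is above its dew point — single vapor phase.

all vapor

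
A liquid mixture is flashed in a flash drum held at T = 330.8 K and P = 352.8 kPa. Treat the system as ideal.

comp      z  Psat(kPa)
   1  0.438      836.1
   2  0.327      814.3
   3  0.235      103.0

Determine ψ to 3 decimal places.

ψ = 0.905

Raoult's law: Kᵢ = Pᵢˢᵃᵗ/P = Pᵢˢᵃᵗ/352.8.
  K_1 = 836.1/352.8 = 2.36990, K_2 = 814.3/352.8 = 2.30811, K_3 = 103.0/352.8 = 0.29195
Newton–Raphson from ψ = 0.5:
  ψ = 0.500: g = 0.3571, g' = -0.776 → ψ = 0.960
  ψ = 0.960: g = -0.0707, g' = -1.412 → ψ = 0.910
  ψ = 0.910: g = -0.0053, g' = -1.210 → ψ = 0.905
Converged at ψ = 0.905.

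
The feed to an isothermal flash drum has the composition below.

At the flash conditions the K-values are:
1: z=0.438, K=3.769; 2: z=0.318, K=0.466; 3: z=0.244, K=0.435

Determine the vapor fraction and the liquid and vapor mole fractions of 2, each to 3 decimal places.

Newton iteration, ψ⁰ = 0.5:
  ψ = 0.500: g = 0.0848, g' = -0.911 → ψ = 0.593
  ψ = 0.593: g = 0.0031, g' = -0.851 → ψ = 0.597
Converged at ψ = 0.597.
Compositions from xᵢ = zᵢ/(1+ψ(Kᵢ−1)), yᵢ = Kᵢxᵢ:
  1: x = 0.165, y = 0.622
  2: x = 0.467, y = 0.218
  3: x = 0.368, y = 0.160

ψ = 0.597, x_2 = 0.467, y_2 = 0.218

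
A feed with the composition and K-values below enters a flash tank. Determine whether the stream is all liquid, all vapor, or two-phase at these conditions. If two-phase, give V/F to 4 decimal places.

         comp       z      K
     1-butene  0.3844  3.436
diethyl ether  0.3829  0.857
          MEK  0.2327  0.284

ΣzᵢKᵢ = 1.7150; Σzᵢ/Kᵢ = 1.3780.
Both exceed 1, so a two-phase solution exists.
Material balance + equilibrium reduce to Σ zᵢ(Kᵢ−1)/(1+ψ(Kᵢ−1)) = 0.
Newton–Raphson from ψ = 0.5:
  ψ = 0.5000: g = 0.10369, g' = -0.7622 → ψ = 0.6360
  ψ = 0.6360: g = 0.00113, g' = -0.7627 → ψ = 0.6375
Converged at ψ = 0.6375.

two-phase, V/F = 0.6375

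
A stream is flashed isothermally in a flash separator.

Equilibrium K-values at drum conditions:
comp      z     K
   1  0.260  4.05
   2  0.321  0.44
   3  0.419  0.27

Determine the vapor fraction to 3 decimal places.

Rachford–Rice: g(ψ) = Σ zᵢ(Kᵢ−1)/(1+ψ(Kᵢ−1)) = 0.
Feasibility: ΣzᵢKᵢ = 1.307, Σzᵢ/Kᵢ = 2.346 — both > 1, two phases present.
Iterate (Newton) starting at ψ = 0.5:
  ψ = 0.500: g = -0.4173, g' = -1.127 → ψ = 0.130
  ψ = 0.130: g = 0.0363, g' = -1.631 → ψ = 0.152
  ψ = 0.152: g = 0.0011, g' = -1.531 → ψ = 0.153
Converged at ψ = 0.153.

ψ = 0.153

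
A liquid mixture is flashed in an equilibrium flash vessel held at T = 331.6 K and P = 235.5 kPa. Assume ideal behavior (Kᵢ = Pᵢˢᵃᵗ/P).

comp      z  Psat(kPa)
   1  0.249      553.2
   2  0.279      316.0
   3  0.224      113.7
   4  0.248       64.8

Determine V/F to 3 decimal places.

Raoult's law: Kᵢ = Pᵢˢᵃᵗ/P = Pᵢˢᵃᵗ/235.5.
  K_1 = 553.2/235.5 = 2.34904, K_2 = 316.0/235.5 = 1.34183, K_3 = 113.7/235.5 = 0.48280, K_4 = 64.8/235.5 = 0.27516
Newton iteration, V/F⁰ = 0.5:
  V/F = 0.500: g = -0.1562, g' = -0.615 → V/F = 0.246
  V/F = 0.246: g = -0.0114, g' = -0.555 → V/F = 0.226
Converged at V/F = 0.226.

V/F = 0.226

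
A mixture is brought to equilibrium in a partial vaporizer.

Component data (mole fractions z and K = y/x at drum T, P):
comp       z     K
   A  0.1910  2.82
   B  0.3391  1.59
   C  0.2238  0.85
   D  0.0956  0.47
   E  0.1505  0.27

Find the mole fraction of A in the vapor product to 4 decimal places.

y_A = 0.2544

Material balance + equilibrium reduce to Σ zᵢ(Kᵢ−1)/(1+β(Kᵢ−1)) = 0.
Check two-phase: ΣzᵢKᵢ = 1.3536 > 1 and Σzᵢ/Kᵢ = 1.3051 > 1, so g(0) = 0.3536 > 0 and g(1) = -0.3051 < 0.
Newton iteration, β⁰ = 0.5:
  β = 0.5000: g = 0.05825, g' = -0.4983 → β = 0.6169
  β = 0.6169: g = -0.00171, g' = -0.5347 → β = 0.6137
Converged at β = 0.6137.
Compositions from xᵢ = zᵢ/(1+β(Kᵢ−1)), yᵢ = Kᵢxᵢ:
  A: x = 0.0902, y = 0.2544
  B: x = 0.2490, y = 0.3958
  C: x = 0.2465, y = 0.2095
  D: x = 0.1417, y = 0.0666
  E: x = 0.2726, y = 0.0736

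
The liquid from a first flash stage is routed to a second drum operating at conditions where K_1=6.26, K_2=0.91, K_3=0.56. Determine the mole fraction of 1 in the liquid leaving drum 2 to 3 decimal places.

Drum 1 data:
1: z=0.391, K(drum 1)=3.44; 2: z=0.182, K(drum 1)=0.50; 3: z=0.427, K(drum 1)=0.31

Drum 1:
Rachford–Rice: g(ψ₁) = Σ zᵢ(Kᵢ−1)/(1+ψ₁(Kᵢ−1)) = 0.
Feasibility: ΣzᵢKᵢ = 1.568, Σzᵢ/Kᵢ = 1.855 — both > 1, two phases present.
Iterate (Newton) starting at ψ₁ = 0.58:
  ψ₁ = 0.580: g = -0.2244, g' = -1.054 → ψ₁ = 0.367
  ψ₁ = 0.367: g = -0.0029, g' = -1.081 → ψ₁ = 0.365
Converged at ψ₁ = 0.365.
Drum-1 compositions:
  1: x = 0.207, y = 0.712
  2: x = 0.223, y = 0.111
  3: x = 0.570, y = 0.177
Drum-2 feed = drum-1 liquid: z₂ = (0.2069, 0.2226, 0.5705).
Drum 2:
Let ψ₂ = V/F and solve Σ zᵢ(Kᵢ−1)/(1+ψ₂(Kᵢ−1)) = 0.
g(0) = ΣzᵢKᵢ − 1 = 0.817 and g(1) = 1 − Σzᵢ/Kᵢ = -0.296, so a root lies in (0, 1).
Newton iteration, ψ₂⁰ = 0.55:
  ψ₂ = 0.550: g = -0.0726, g' = -0.572 → ψ₂ = 0.423
  ψ₂ = 0.423: g = 0.0083, g' = -0.719 → ψ₂ = 0.435
Converged at ψ₂ = 0.435.
  1: x = 0.063, y = 0.394
  2: x = 0.232, y = 0.211
  3: x = 0.705, y = 0.395

x_1 (drum 2) = 0.063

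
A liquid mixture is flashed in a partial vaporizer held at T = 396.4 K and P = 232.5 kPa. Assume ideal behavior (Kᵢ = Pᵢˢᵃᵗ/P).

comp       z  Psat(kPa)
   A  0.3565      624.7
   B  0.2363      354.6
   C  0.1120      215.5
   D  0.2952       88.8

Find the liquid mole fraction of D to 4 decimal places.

Raoult's law: Kᵢ = Pᵢˢᵃᵗ/P = Pᵢˢᵃᵗ/232.5.
  K_A = 624.7/232.5 = 2.686882, K_B = 354.6/232.5 = 1.525161, K_C = 215.5/232.5 = 0.926882, K_D = 88.8/232.5 = 0.381935
Rachford–Rice: g(V/F) = Σ zᵢ(Kᵢ−1)/(1+V/F(Kᵢ−1)) = 0.
Check two-phase: ΣzᵢKᵢ = 1.5348 > 1 and Σzᵢ/Kᵢ = 1.1814 > 1, so g(0) = 0.5348 > 0 and g(1) = -0.1814 < 0.
Newton iteration, V/F⁰ = 0.58:
  V/F = 0.5800: g = 0.10614, g' = -0.5721 → V/F = 0.7655
  V/F = 0.7655: g = -0.00400, g' = -0.6333 → V/F = 0.7592
Converged at V/F = 0.7592.
Compositions from xᵢ = zᵢ/(1+V/F(Kᵢ−1)), yᵢ = Kᵢxᵢ:
  A: x = 0.1563, y = 0.4200
  B: x = 0.1689, y = 0.2577
  C: x = 0.1186, y = 0.1099
  D: x = 0.5562, y = 0.2124

x_D = 0.5562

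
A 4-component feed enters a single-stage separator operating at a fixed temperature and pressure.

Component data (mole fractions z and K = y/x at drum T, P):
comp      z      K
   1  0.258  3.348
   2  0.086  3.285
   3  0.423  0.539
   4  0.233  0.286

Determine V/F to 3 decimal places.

V/F = 0.336

Rachford–Rice: g(V/F) = Σ zᵢ(Kᵢ−1)/(1+V/F(Kᵢ−1)) = 0.
g(0) = ΣzᵢKᵢ − 1 = 0.441 and g(1) = 1 − Σzᵢ/Kᵢ = -0.703, so a root lies in (0, 1).
Newton iteration, V/F⁰ = 0.38:
  V/F = 0.380: g = -0.0394, g' = -0.882 → V/F = 0.335
  V/F = 0.335: g = 0.0008, g' = -0.920 → V/F = 0.336
Converged at V/F = 0.336.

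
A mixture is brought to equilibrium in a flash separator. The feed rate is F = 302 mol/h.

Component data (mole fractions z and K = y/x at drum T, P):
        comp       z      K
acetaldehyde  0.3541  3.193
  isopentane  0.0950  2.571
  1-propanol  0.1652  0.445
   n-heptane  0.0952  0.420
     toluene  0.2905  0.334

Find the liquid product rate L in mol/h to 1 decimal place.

Newton iteration, ψ⁰ = 0.5:
  ψ = 0.5000: g = -0.04075, g' = -0.9116 → ψ = 0.4553
  ψ = 0.4553: g = 0.00019, g' = -0.9217 → ψ = 0.4555
Converged at ψ = 0.4555.
Then V = ψ·F = 0.4555·302 = 137.6 mol/h and L = F − V = 164.4 mol/h.

L = 164.4 mol/h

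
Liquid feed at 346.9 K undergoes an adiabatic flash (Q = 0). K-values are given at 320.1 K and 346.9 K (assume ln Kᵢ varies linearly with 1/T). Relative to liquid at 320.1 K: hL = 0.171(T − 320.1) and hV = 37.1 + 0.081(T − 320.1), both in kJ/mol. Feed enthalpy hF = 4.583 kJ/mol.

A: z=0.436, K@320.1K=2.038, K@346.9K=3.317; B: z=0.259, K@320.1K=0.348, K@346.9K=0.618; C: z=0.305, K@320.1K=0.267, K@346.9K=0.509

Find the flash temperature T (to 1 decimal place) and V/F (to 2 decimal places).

Adiabatic flash: solve Rachford–Rice at each trial T, then check hF = ψ·hV(T) + (1−ψ)·hL(T).
  T = 320.1 K: K = (2.038, 0.348, 0.267), RR gives ψ = 0.083, H_out = 3.084 kJ/mol
  T = 346.9 K: K = (3.317, 0.618, 0.509), RR gives ψ = 0.738, H_out = 30.191 kJ/mol
  T = 333.5 K: K = (2.626, 0.469, 0.373), RR gives ψ = 0.400, H_out = 16.645 kJ/mol
  T = 326.8 K: K = (2.319, 0.405, 0.317), RR gives ψ = 0.250, H_out = 10.286 kJ/mol
  T = 323.5 K: K = (2.178, 0.376, 0.291), RR gives ψ = 0.172, H_out = 6.906 kJ/mol
  T = 321.8 K: K = (2.107, 0.362, 0.279), RR gives ψ = 0.129, H_out = 5.048 kJ/mol
Linear interpolation between T = 320.1 (H_out = 3.084) and T = 321.8 (H_out = 5.048) on hF = 4.583 gives T ≈ 321.4 K, at which ψ = 0.12.

T = 321.4 K, V/F = 0.12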